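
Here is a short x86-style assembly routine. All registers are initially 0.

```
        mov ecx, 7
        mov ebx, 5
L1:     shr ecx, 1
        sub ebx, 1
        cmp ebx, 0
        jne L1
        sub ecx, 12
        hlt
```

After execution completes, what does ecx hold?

after mov ecx, 7: ecx=7
after mov ebx, 5: ebx=5
after shr ecx, 1: ecx=7>>1=3
after sub ebx, 1: ebx=5-1=4
cmp ebx, 0  (cmp 4,0)
jne L1: taken
after shr ecx, 1: ecx=3>>1=1
after sub ebx, 1: ebx=4-1=3
cmp ebx, 0  (cmp 3,0)
jne L1: taken
after shr ecx, 1: ecx=1>>1=0
after sub ebx, 1: ebx=3-1=2
cmp ebx, 0  (cmp 2,0)
jne L1: taken
after shr ecx, 1: ecx=0>>1=0
after sub ebx, 1: ebx=2-1=1
cmp ebx, 0  (cmp 1,0)
jne L1: taken
after shr ecx, 1: ecx=0>>1=0
after sub ebx, 1: ebx=1-1=0
cmp ebx, 0  (cmp 0,0)
jne L1: not taken
after sub ecx, 12: ecx=0-12=-12
halt.

-12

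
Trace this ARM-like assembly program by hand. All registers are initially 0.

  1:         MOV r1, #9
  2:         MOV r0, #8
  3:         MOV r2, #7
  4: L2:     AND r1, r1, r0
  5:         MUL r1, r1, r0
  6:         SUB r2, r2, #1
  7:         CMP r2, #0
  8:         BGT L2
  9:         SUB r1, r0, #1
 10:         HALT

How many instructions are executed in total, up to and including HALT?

MOV r1, #9 → r1=9
MOV r0, #8 → r0=8
MOV r2, #7 → r2=7
AND r1, r1, r0 → r1=9&8=8
MUL r1, r1, r0 → r1=8*8=64
SUB r2, r2, #1 → r2=7-1=6
CMP r2, #0  (cmp 6,0)
BGT L2: taken
AND r1, r1, r0 → r1=64&8=0
MUL r1, r1, r0 → r1=0*8=0
SUB r2, r2, #1 → r2=6-1=5
CMP r2, #0  (cmp 5,0)
BGT L2: taken
AND r1, r1, r0 → r1=0&8=0
MUL r1, r1, r0 → r1=0*8=0
SUB r2, r2, #1 → r2=5-1=4
CMP r2, #0  (cmp 4,0)
BGT L2: taken
AND r1, r1, r0 → r1=0&8=0
MUL r1, r1, r0 → r1=0*8=0
SUB r2, r2, #1 → r2=4-1=3
CMP r2, #0  (cmp 3,0)
BGT L2: taken
AND r1, r1, r0 → r1=0&8=0
MUL r1, r1, r0 → r1=0*8=0
SUB r2, r2, #1 → r2=3-1=2
CMP r2, #0  (cmp 2,0)
BGT L2: taken
AND r1, r1, r0 → r1=0&8=0
MUL r1, r1, r0 → r1=0*8=0
SUB r2, r2, #1 → r2=2-1=1
CMP r2, #0  (cmp 1,0)
BGT L2: taken
AND r1, r1, r0 → r1=0&8=0
MUL r1, r1, r0 → r1=0*8=0
SUB r2, r2, #1 → r2=1-1=0
CMP r2, #0  (cmp 0,0)
BGT L2: not taken
SUB r1, r0, #1 → r1=8-1=7
halt.
Total executed instructions: 40.

40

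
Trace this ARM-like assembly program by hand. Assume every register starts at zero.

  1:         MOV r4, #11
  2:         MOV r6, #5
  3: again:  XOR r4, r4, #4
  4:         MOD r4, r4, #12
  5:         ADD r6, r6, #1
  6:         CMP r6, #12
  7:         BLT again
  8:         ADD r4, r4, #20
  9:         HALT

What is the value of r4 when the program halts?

23

MOV r4, #11 → r4=11
MOV r6, #5 → r6=5
XOR r4, r4, #4 → r4=11^4=15
MOD r4, r4, #12 → r4=15%12=3
ADD r6, r6, #1 → r6=5+1=6
CMP r6, #12  (cmp 6,12)
BLT again: taken
XOR r4, r4, #4 → r4=3^4=7
MOD r4, r4, #12 → r4=7%12=7
ADD r6, r6, #1 → r6=6+1=7
CMP r6, #12  (cmp 7,12)
BLT again: taken
XOR r4, r4, #4 → r4=7^4=3
MOD r4, r4, #12 → r4=3%12=3
ADD r6, r6, #1 → r6=7+1=8
CMP r6, #12  (cmp 8,12)
BLT again: taken
XOR r4, r4, #4 → r4=3^4=7
MOD r4, r4, #12 → r4=7%12=7
ADD r6, r6, #1 → r6=8+1=9
CMP r6, #12  (cmp 9,12)
BLT again: taken
XOR r4, r4, #4 → r4=7^4=3
MOD r4, r4, #12 → r4=3%12=3
ADD r6, r6, #1 → r6=9+1=10
CMP r6, #12  (cmp 10,12)
BLT again: taken
XOR r4, r4, #4 → r4=3^4=7
MOD r4, r4, #12 → r4=7%12=7
ADD r6, r6, #1 → r6=10+1=11
CMP r6, #12  (cmp 11,12)
BLT again: taken
XOR r4, r4, #4 → r4=7^4=3
MOD r4, r4, #12 → r4=3%12=3
ADD r6, r6, #1 → r6=11+1=12
CMP r6, #12  (cmp 12,12)
BLT again: not taken
ADD r4, r4, #20 → r4=3+20=23
halt.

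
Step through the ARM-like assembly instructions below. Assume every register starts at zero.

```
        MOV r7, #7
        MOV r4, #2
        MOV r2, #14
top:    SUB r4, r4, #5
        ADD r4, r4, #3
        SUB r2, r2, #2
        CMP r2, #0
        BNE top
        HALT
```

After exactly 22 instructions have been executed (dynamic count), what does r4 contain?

-6

after MOV r7, #7: r7=7
after MOV r4, #2: r4=2
after MOV r2, #14: r2=14
after SUB r4, r4, #5: r4=2-5=-3
after ADD r4, r4, #3: r4=(-3)+3=0
after SUB r2, r2, #2: r2=14-2=12
CMP r2, #0  (cmp 12,0)
BNE top: taken
after SUB r4, r4, #5: r4=0-5=-5
after ADD r4, r4, #3: r4=(-5)+3=-2
after SUB r2, r2, #2: r2=12-2=10
CMP r2, #0  (cmp 10,0)
BNE top: taken
after SUB r4, r4, #5: r4=(-2)-5=-7
after ADD r4, r4, #3: r4=(-7)+3=-4
after SUB r2, r2, #2: r2=10-2=8
CMP r2, #0  (cmp 8,0)
BNE top: taken
after SUB r4, r4, #5: r4=(-4)-5=-9
after ADD r4, r4, #3: r4=(-9)+3=-6
after SUB r2, r2, #2: r2=8-2=6
CMP r2, #0  (cmp 6,0)
After step 22: r4 = -6.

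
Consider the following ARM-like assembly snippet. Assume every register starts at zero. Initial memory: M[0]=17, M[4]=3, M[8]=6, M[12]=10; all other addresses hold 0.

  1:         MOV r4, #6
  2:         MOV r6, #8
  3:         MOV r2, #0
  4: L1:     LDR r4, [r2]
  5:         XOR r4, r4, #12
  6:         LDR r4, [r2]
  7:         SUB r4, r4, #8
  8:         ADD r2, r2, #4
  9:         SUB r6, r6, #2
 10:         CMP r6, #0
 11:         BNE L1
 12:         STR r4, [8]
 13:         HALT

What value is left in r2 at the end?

16

MOV r4, #6 → r4=6
MOV r6, #8 → r6=8
MOV r2, #0 → r2=0
LDR r4, [r2] → r4=M[0]=17
XOR r4, r4, #12 → r4=17^12=29
LDR r4, [r2] → r4=M[0]=17
SUB r4, r4, #8 → r4=17-8=9
ADD r2, r2, #4 → r2=0+4=4
SUB r6, r6, #2 → r6=8-2=6
CMP r6, #0  (cmp 6,0)
BNE L1: taken
LDR r4, [r2] → r4=M[4]=3
XOR r4, r4, #12 → r4=3^12=15
LDR r4, [r2] → r4=M[4]=3
SUB r4, r4, #8 → r4=3-8=-5
ADD r2, r2, #4 → r2=4+4=8
SUB r6, r6, #2 → r6=6-2=4
CMP r6, #0  (cmp 4,0)
BNE L1: taken
LDR r4, [r2] → r4=M[8]=6
XOR r4, r4, #12 → r4=6^12=10
LDR r4, [r2] → r4=M[8]=6
SUB r4, r4, #8 → r4=6-8=-2
ADD r2, r2, #4 → r2=8+4=12
SUB r6, r6, #2 → r6=4-2=2
CMP r6, #0  (cmp 2,0)
BNE L1: taken
LDR r4, [r2] → r4=M[12]=10
XOR r4, r4, #12 → r4=10^12=6
LDR r4, [r2] → r4=M[12]=10
SUB r4, r4, #8 → r4=10-8=2
ADD r2, r2, #4 → r2=12+4=16
SUB r6, r6, #2 → r6=2-2=0
CMP r6, #0  (cmp 0,0)
BNE L1: not taken
STR r4, [8] → M[8]=2
halt.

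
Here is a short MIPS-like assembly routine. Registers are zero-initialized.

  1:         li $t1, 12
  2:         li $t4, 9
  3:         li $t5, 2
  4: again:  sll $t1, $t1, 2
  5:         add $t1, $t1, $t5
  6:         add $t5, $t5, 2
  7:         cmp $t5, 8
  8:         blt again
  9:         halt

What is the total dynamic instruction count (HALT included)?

li $t1, 12 → $t1=12
li $t4, 9 → $t4=9
li $t5, 2 → $t5=2
sll $t1, $t1, 2 → $t1=12<<2=48
add $t1, $t1, $t5 → $t1=48+2=50
add $t5, $t5, 2 → $t5=2+2=4
cmp $t5, 8  (cmp 4,8)
blt again: taken
sll $t1, $t1, 2 → $t1=50<<2=200
add $t1, $t1, $t5 → $t1=200+4=204
add $t5, $t5, 2 → $t5=4+2=6
cmp $t5, 8  (cmp 6,8)
blt again: taken
sll $t1, $t1, 2 → $t1=204<<2=816
add $t1, $t1, $t5 → $t1=816+6=822
add $t5, $t5, 2 → $t5=6+2=8
cmp $t5, 8  (cmp 8,8)
blt again: not taken
halt.
Total executed instructions: 19.

19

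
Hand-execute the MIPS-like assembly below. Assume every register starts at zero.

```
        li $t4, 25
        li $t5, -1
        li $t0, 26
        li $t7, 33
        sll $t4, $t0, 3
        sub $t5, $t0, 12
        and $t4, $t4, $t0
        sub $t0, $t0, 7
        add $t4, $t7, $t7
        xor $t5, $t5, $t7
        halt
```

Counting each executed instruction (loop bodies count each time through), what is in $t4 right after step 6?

208

after li $t4, 25: $t4=25
after li $t5, -1: $t5=-1
after li $t0, 26: $t0=26
after li $t7, 33: $t7=33
after sll $t4, $t0, 3: $t4=26<<3=208
after sub $t5, $t0, 12: $t5=26-12=14
After step 6: $t4 = 208.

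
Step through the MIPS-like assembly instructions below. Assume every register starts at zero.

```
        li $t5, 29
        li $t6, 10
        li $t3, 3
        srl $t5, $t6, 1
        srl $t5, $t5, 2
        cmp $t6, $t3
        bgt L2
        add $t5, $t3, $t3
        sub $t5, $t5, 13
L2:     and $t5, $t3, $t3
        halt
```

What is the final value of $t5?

li $t5, 29 → $t5=29
li $t6, 10 → $t6=10
li $t3, 3 → $t3=3
srl $t5, $t6, 1 → $t5=10>>1=5
srl $t5, $t5, 2 → $t5=5>>2=1
cmp $t6, $t3  (cmp 10,3)
bgt L2: taken
and $t5, $t3, $t3 → $t5=3&3=3
halt.

3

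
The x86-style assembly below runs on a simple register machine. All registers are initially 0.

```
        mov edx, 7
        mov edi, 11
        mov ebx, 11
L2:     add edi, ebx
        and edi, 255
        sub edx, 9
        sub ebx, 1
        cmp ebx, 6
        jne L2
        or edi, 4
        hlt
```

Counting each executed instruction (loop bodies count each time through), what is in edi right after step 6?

22

mov edx, 7 → edx=7
mov edi, 11 → edi=11
mov ebx, 11 → ebx=11
add edi, ebx → edi=11+11=22
and edi, 255 → edi=22&255=22
sub edx, 9 → edx=7-9=-2
After step 6: edi = 22.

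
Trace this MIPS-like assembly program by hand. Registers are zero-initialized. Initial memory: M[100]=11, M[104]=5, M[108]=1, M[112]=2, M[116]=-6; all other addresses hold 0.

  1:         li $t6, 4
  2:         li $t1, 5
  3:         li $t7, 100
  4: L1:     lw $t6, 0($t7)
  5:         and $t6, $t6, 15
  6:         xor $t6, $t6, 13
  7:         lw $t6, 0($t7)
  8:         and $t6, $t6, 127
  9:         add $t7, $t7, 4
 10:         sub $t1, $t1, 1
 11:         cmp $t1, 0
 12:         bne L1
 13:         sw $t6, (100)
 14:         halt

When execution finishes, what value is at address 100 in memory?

$t6=4
$t1=5
$t7=100
$t6=M[100]=11
$t6=11&15=11
$t6=11^13=6
$t6=M[100]=11
$t6=11&127=11
$t7=100+4=104
$t1=5-1=4
cmp $t1, 0  (cmp 4,0)
bne L1: taken
$t6=M[104]=5
$t6=5&15=5
$t6=5^13=8
$t6=M[104]=5
$t6=5&127=5
$t7=104+4=108
$t1=4-1=3
cmp $t1, 0  (cmp 3,0)
bne L1: taken
$t6=M[108]=1
$t6=1&15=1
$t6=1^13=12
$t6=M[108]=1
$t6=1&127=1
$t7=108+4=112
$t1=3-1=2
cmp $t1, 0  (cmp 2,0)
bne L1: taken
$t6=M[112]=2
$t6=2&15=2
$t6=2^13=15
$t6=M[112]=2
$t6=2&127=2
$t7=112+4=116
$t1=2-1=1
cmp $t1, 0  (cmp 1,0)
bne L1: taken
$t6=M[116]=-6
$t6=(-6)&15=10
$t6=10^13=7
$t6=M[116]=-6
$t6=(-6)&127=122
$t7=116+4=120
$t1=1-1=0
cmp $t1, 0  (cmp 0,0)
bne L1: not taken
sw $t6, (100) → M[100]=122
halt.

122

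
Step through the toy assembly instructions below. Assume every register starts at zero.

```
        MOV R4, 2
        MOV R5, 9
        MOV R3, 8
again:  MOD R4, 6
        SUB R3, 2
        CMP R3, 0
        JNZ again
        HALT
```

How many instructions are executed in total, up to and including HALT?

20

MOV R4, 2 → R4=2
MOV R5, 9 → R5=9
MOV R3, 8 → R3=8
MOD R4, 6 → R4=2%6=2
SUB R3, 2 → R3=8-2=6
CMP R3, 0  (cmp 6,0)
JNZ again: taken
MOD R4, 6 → R4=2%6=2
SUB R3, 2 → R3=6-2=4
CMP R3, 0  (cmp 4,0)
JNZ again: taken
MOD R4, 6 → R4=2%6=2
SUB R3, 2 → R3=4-2=2
CMP R3, 0  (cmp 2,0)
JNZ again: taken
MOD R4, 6 → R4=2%6=2
SUB R3, 2 → R3=2-2=0
CMP R3, 0  (cmp 0,0)
JNZ again: not taken
halt.
Total executed instructions: 20.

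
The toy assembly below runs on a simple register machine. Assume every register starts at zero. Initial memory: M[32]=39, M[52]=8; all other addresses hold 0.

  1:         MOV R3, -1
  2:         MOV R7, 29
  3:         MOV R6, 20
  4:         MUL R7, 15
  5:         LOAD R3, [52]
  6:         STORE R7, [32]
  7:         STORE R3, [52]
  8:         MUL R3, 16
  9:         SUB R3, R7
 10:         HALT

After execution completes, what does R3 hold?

-307

after MOV R3, -1: R3=-1
after MOV R7, 29: R7=29
after MOV R6, 20: R6=20
after MUL R7, 15: R7=29*15=435
after LOAD R3, [52]: R3=M[52]=8
STORE R7, [32] → M[32]=435
STORE R3, [52] → M[52]=8
after MUL R3, 16: R3=8*16=128
after SUB R3, R7: R3=128-435=-307
halt.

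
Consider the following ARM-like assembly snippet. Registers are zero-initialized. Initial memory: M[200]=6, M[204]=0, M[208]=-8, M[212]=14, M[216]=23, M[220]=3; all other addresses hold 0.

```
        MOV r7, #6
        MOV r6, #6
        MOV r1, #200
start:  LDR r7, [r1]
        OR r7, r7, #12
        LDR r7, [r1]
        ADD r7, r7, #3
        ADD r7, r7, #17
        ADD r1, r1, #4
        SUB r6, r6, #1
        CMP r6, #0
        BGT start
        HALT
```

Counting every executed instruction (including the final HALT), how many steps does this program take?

after MOV r7, #6: r7=6
after MOV r6, #6: r6=6
after MOV r1, #200: r1=200
after LDR r7, [r1]: r7=M[200]=6
after OR r7, r7, #12: r7=6|12=14
after LDR r7, [r1]: r7=M[200]=6
after ADD r7, r7, #3: r7=6+3=9
after ADD r7, r7, #17: r7=9+17=26
after ADD r1, r1, #4: r1=200+4=204
after SUB r6, r6, #1: r6=6-1=5
CMP r6, #0  (cmp 5,0)
BGT start: taken
after LDR r7, [r1]: r7=M[204]=0
after OR r7, r7, #12: r7=0|12=12
after LDR r7, [r1]: r7=M[204]=0
after ADD r7, r7, #3: r7=0+3=3
after ADD r7, r7, #17: r7=3+17=20
after ADD r1, r1, #4: r1=204+4=208
after SUB r6, r6, #1: r6=5-1=4
CMP r6, #0  (cmp 4,0)
BGT start: taken
after LDR r7, [r1]: r7=M[208]=-8
after OR r7, r7, #12: r7=(-8)|12=-4
after LDR r7, [r1]: r7=M[208]=-8
after ADD r7, r7, #3: r7=(-8)+3=-5
after ADD r7, r7, #17: r7=(-5)+17=12
after ADD r1, r1, #4: r1=208+4=212
after SUB r6, r6, #1: r6=4-1=3
CMP r6, #0  (cmp 3,0)
BGT start: taken
after LDR r7, [r1]: r7=M[212]=14
after OR r7, r7, #12: r7=14|12=14
after LDR r7, [r1]: r7=M[212]=14
after ADD r7, r7, #3: r7=14+3=17
after ADD r7, r7, #17: r7=17+17=34
after ADD r1, r1, #4: r1=212+4=216
after SUB r6, r6, #1: r6=3-1=2
CMP r6, #0  (cmp 2,0)
BGT start: taken
after LDR r7, [r1]: r7=M[216]=23
after OR r7, r7, #12: r7=23|12=31
after LDR r7, [r1]: r7=M[216]=23
after ADD r7, r7, #3: r7=23+3=26
after ADD r7, r7, #17: r7=26+17=43
after ADD r1, r1, #4: r1=216+4=220
after SUB r6, r6, #1: r6=2-1=1
CMP r6, #0  (cmp 1,0)
BGT start: taken
after LDR r7, [r1]: r7=M[220]=3
after OR r7, r7, #12: r7=3|12=15
after LDR r7, [r1]: r7=M[220]=3
after ADD r7, r7, #3: r7=3+3=6
after ADD r7, r7, #17: r7=6+17=23
after ADD r1, r1, #4: r1=220+4=224
after SUB r6, r6, #1: r6=1-1=0
CMP r6, #0  (cmp 0,0)
BGT start: not taken
halt.
Total executed instructions: 58.

58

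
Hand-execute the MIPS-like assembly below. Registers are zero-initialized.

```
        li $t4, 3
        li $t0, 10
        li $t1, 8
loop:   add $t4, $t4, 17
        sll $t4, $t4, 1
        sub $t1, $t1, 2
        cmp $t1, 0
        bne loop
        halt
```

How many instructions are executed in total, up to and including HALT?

after li $t4, 3: $t4=3
after li $t0, 10: $t0=10
after li $t1, 8: $t1=8
after add $t4, $t4, 17: $t4=3+17=20
after sll $t4, $t4, 1: $t4=20<<1=40
after sub $t1, $t1, 2: $t1=8-2=6
cmp $t1, 0  (cmp 6,0)
bne loop: taken
after add $t4, $t4, 17: $t4=40+17=57
after sll $t4, $t4, 1: $t4=57<<1=114
after sub $t1, $t1, 2: $t1=6-2=4
cmp $t1, 0  (cmp 4,0)
bne loop: taken
after add $t4, $t4, 17: $t4=114+17=131
after sll $t4, $t4, 1: $t4=131<<1=262
after sub $t1, $t1, 2: $t1=4-2=2
cmp $t1, 0  (cmp 2,0)
bne loop: taken
after add $t4, $t4, 17: $t4=262+17=279
after sll $t4, $t4, 1: $t4=279<<1=558
after sub $t1, $t1, 2: $t1=2-2=0
cmp $t1, 0  (cmp 0,0)
bne loop: not taken
halt.
Total executed instructions: 24.

24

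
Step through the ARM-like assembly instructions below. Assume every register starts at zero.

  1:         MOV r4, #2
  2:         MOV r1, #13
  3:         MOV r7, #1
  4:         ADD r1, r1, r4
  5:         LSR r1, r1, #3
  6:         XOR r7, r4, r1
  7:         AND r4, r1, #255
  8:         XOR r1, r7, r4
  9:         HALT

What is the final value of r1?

2

r4=2
r1=13
r7=1
r1=13+2=15
r1=15>>3=1
r7=2^1=3
r4=1&255=1
r1=3^1=2
halt.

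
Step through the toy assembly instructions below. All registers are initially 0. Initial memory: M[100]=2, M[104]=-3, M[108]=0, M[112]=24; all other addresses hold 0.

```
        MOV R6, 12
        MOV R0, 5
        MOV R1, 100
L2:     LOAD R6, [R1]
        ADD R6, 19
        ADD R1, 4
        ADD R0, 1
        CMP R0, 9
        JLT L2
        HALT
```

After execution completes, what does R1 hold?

116

R6=12
R0=5
R1=100
R6=M[100]=2
R6=2+19=21
R1=100+4=104
R0=5+1=6
CMP R0, 9  (cmp 6,9)
JLT L2: taken
R6=M[104]=-3
R6=(-3)+19=16
R1=104+4=108
R0=6+1=7
CMP R0, 9  (cmp 7,9)
JLT L2: taken
R6=M[108]=0
R6=0+19=19
R1=108+4=112
R0=7+1=8
CMP R0, 9  (cmp 8,9)
JLT L2: taken
R6=M[112]=24
R6=24+19=43
R1=112+4=116
R0=8+1=9
CMP R0, 9  (cmp 9,9)
JLT L2: not taken
halt.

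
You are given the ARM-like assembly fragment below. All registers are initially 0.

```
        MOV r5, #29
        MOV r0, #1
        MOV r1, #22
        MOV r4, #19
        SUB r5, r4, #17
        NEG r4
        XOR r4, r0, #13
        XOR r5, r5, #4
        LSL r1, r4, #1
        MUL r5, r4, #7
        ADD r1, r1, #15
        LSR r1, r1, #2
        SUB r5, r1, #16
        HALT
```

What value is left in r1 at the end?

9

after MOV r5, #29: r5=29
after MOV r0, #1: r0=1
after MOV r1, #22: r1=22
after MOV r4, #19: r4=19
after SUB r5, r4, #17: r5=19-17=2
after NEG r4: r4=-(19)=-19
after XOR r4, r0, #13: r4=1^13=12
after XOR r5, r5, #4: r5=2^4=6
after LSL r1, r4, #1: r1=12<<1=24
after MUL r5, r4, #7: r5=12*7=84
after ADD r1, r1, #15: r1=24+15=39
after LSR r1, r1, #2: r1=39>>2=9
after SUB r5, r1, #16: r5=9-16=-7
halt.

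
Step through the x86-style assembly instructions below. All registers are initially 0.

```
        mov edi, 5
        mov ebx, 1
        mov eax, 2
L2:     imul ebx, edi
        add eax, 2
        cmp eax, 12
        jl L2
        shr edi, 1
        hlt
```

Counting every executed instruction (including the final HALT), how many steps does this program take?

edi=5
ebx=1
eax=2
ebx=1*5=5
eax=2+2=4
cmp eax, 12  (cmp 4,12)
jl L2: taken
ebx=5*5=25
eax=4+2=6
cmp eax, 12  (cmp 6,12)
jl L2: taken
ebx=25*5=125
eax=6+2=8
cmp eax, 12  (cmp 8,12)
jl L2: taken
ebx=125*5=625
eax=8+2=10
cmp eax, 12  (cmp 10,12)
jl L2: taken
ebx=625*5=3125
eax=10+2=12
cmp eax, 12  (cmp 12,12)
jl L2: not taken
edi=5>>1=2
halt.
Total executed instructions: 25.

25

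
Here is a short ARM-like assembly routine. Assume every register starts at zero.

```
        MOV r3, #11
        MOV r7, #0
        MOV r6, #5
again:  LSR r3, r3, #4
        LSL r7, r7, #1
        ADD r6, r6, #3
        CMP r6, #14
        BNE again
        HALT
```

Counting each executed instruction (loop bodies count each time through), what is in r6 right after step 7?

after MOV r3, #11: r3=11
after MOV r7, #0: r7=0
after MOV r6, #5: r6=5
after LSR r3, r3, #4: r3=11>>4=0
after LSL r7, r7, #1: r7=0<<1=0
after ADD r6, r6, #3: r6=5+3=8
CMP r6, #14  (cmp 8,14)
After step 7: r6 = 8.

8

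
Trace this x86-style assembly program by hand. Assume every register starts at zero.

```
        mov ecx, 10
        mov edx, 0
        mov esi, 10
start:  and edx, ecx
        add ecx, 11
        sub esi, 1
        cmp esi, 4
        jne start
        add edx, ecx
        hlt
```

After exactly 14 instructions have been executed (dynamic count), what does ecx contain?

ecx=10
edx=0
esi=10
edx=0&10=0
ecx=10+11=21
esi=10-1=9
cmp esi, 4  (cmp 9,4)
jne start: taken
edx=0&21=0
ecx=21+11=32
esi=9-1=8
cmp esi, 4  (cmp 8,4)
jne start: taken
edx=0&32=0
After step 14: ecx = 32.

32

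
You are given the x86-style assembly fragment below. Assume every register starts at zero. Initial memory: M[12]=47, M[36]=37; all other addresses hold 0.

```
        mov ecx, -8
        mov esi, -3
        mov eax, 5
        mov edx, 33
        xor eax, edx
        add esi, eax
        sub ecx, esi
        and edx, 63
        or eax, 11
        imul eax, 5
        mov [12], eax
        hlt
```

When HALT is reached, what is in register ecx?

ecx=-8
esi=-3
eax=5
edx=33
eax=5^33=36
esi=(-3)+36=33
ecx=(-8)-33=-41
edx=33&63=33
eax=36|11=47
eax=47*5=235
mov [12], eax → M[12]=235
halt.

-41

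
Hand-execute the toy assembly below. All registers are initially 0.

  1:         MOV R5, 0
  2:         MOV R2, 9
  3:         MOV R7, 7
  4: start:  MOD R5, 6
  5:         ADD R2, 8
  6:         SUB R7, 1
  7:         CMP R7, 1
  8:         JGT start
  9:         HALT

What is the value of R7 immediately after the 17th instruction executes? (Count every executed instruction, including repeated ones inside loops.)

4

after MOV R5, 0: R5=0
after MOV R2, 9: R2=9
after MOV R7, 7: R7=7
after MOD R5, 6: R5=0%6=0
after ADD R2, 8: R2=9+8=17
after SUB R7, 1: R7=7-1=6
CMP R7, 1  (cmp 6,1)
JGT start: taken
after MOD R5, 6: R5=0%6=0
after ADD R2, 8: R2=17+8=25
after SUB R7, 1: R7=6-1=5
CMP R7, 1  (cmp 5,1)
JGT start: taken
after MOD R5, 6: R5=0%6=0
after ADD R2, 8: R2=25+8=33
after SUB R7, 1: R7=5-1=4
CMP R7, 1  (cmp 4,1)
After step 17: R7 = 4.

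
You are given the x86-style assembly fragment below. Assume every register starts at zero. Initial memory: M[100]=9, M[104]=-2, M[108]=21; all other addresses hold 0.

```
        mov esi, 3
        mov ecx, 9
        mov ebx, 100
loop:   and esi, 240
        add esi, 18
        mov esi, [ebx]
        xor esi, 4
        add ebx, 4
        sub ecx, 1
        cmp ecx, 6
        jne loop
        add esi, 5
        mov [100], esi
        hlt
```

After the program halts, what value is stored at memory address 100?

esi=3
ecx=9
ebx=100
esi=3&240=0
esi=0+18=18
esi=M[100]=9
esi=9^4=13
ebx=100+4=104
ecx=9-1=8
cmp ecx, 6  (cmp 8,6)
jne loop: taken
esi=13&240=0
esi=0+18=18
esi=M[104]=-2
esi=(-2)^4=-6
ebx=104+4=108
ecx=8-1=7
cmp ecx, 6  (cmp 7,6)
jne loop: taken
esi=(-6)&240=240
esi=240+18=258
esi=M[108]=21
esi=21^4=17
ebx=108+4=112
ecx=7-1=6
cmp ecx, 6  (cmp 6,6)
jne loop: not taken
esi=17+5=22
mov [100], esi → M[100]=22
halt.

22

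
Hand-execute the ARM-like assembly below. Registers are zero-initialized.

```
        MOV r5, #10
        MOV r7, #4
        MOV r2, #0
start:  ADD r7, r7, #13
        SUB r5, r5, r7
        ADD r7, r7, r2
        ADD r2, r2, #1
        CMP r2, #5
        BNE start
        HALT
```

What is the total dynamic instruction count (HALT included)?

34

MOV r5, #10 → r5=10
MOV r7, #4 → r7=4
MOV r2, #0 → r2=0
ADD r7, r7, #13 → r7=4+13=17
SUB r5, r5, r7 → r5=10-17=-7
ADD r7, r7, r2 → r7=17+0=17
ADD r2, r2, #1 → r2=0+1=1
CMP r2, #5  (cmp 1,5)
BNE start: taken
ADD r7, r7, #13 → r7=17+13=30
SUB r5, r5, r7 → r5=(-7)-30=-37
ADD r7, r7, r2 → r7=30+1=31
ADD r2, r2, #1 → r2=1+1=2
CMP r2, #5  (cmp 2,5)
BNE start: taken
ADD r7, r7, #13 → r7=31+13=44
SUB r5, r5, r7 → r5=(-37)-44=-81
ADD r7, r7, r2 → r7=44+2=46
ADD r2, r2, #1 → r2=2+1=3
CMP r2, #5  (cmp 3,5)
BNE start: taken
ADD r7, r7, #13 → r7=46+13=59
SUB r5, r5, r7 → r5=(-81)-59=-140
ADD r7, r7, r2 → r7=59+3=62
ADD r2, r2, #1 → r2=3+1=4
CMP r2, #5  (cmp 4,5)
BNE start: taken
ADD r7, r7, #13 → r7=62+13=75
SUB r5, r5, r7 → r5=(-140)-75=-215
ADD r7, r7, r2 → r7=75+4=79
ADD r2, r2, #1 → r2=4+1=5
CMP r2, #5  (cmp 5,5)
BNE start: not taken
halt.
Total executed instructions: 34.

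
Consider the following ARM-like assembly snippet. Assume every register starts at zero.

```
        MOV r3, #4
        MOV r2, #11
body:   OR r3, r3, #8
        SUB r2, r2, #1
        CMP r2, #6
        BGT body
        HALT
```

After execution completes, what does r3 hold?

12

after MOV r3, #4: r3=4
after MOV r2, #11: r2=11
after OR r3, r3, #8: r3=4|8=12
after SUB r2, r2, #1: r2=11-1=10
CMP r2, #6  (cmp 10,6)
BGT body: taken
after OR r3, r3, #8: r3=12|8=12
after SUB r2, r2, #1: r2=10-1=9
CMP r2, #6  (cmp 9,6)
BGT body: taken
after OR r3, r3, #8: r3=12|8=12
after SUB r2, r2, #1: r2=9-1=8
CMP r2, #6  (cmp 8,6)
BGT body: taken
after OR r3, r3, #8: r3=12|8=12
after SUB r2, r2, #1: r2=8-1=7
CMP r2, #6  (cmp 7,6)
BGT body: taken
after OR r3, r3, #8: r3=12|8=12
after SUB r2, r2, #1: r2=7-1=6
CMP r2, #6  (cmp 6,6)
BGT body: not taken
halt.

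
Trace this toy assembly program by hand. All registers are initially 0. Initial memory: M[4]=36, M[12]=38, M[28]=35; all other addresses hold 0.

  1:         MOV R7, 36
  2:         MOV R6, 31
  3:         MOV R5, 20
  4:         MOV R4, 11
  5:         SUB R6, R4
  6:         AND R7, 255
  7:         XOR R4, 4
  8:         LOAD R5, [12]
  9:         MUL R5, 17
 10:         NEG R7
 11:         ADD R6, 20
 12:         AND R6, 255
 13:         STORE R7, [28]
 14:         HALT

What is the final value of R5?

after MOV R7, 36: R7=36
after MOV R6, 31: R6=31
after MOV R5, 20: R5=20
after MOV R4, 11: R4=11
after SUB R6, R4: R6=31-11=20
after AND R7, 255: R7=36&255=36
after XOR R4, 4: R4=11^4=15
after LOAD R5, [12]: R5=M[12]=38
after MUL R5, 17: R5=38*17=646
after NEG R7: R7=-(36)=-36
after ADD R6, 20: R6=20+20=40
after AND R6, 255: R6=40&255=40
STORE R7, [28] → M[28]=-36
halt.

646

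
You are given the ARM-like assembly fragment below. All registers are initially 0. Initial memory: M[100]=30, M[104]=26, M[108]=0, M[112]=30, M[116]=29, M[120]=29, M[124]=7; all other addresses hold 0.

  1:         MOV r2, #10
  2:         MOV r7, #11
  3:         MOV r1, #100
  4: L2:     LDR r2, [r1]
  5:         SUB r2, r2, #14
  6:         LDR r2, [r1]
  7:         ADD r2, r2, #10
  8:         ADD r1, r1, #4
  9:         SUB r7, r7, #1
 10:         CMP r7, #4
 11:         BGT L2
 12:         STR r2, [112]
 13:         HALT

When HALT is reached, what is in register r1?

128

r2=10
r7=11
r1=100
r2=M[100]=30
r2=30-14=16
r2=M[100]=30
r2=30+10=40
r1=100+4=104
r7=11-1=10
CMP r7, #4  (cmp 10,4)
BGT L2: taken
r2=M[104]=26
r2=26-14=12
r2=M[104]=26
r2=26+10=36
r1=104+4=108
r7=10-1=9
CMP r7, #4  (cmp 9,4)
BGT L2: taken
r2=M[108]=0
r2=0-14=-14
r2=M[108]=0
r2=0+10=10
r1=108+4=112
r7=9-1=8
CMP r7, #4  (cmp 8,4)
BGT L2: taken
r2=M[112]=30
r2=30-14=16
r2=M[112]=30
r2=30+10=40
r1=112+4=116
r7=8-1=7
CMP r7, #4  (cmp 7,4)
BGT L2: taken
r2=M[116]=29
r2=29-14=15
r2=M[116]=29
r2=29+10=39
r1=116+4=120
r7=7-1=6
CMP r7, #4  (cmp 6,4)
BGT L2: taken
r2=M[120]=29
r2=29-14=15
r2=M[120]=29
r2=29+10=39
r1=120+4=124
r7=6-1=5
CMP r7, #4  (cmp 5,4)
BGT L2: taken
r2=M[124]=7
r2=7-14=-7
r2=M[124]=7
r2=7+10=17
r1=124+4=128
r7=5-1=4
CMP r7, #4  (cmp 4,4)
BGT L2: not taken
STR r2, [112] → M[112]=17
halt.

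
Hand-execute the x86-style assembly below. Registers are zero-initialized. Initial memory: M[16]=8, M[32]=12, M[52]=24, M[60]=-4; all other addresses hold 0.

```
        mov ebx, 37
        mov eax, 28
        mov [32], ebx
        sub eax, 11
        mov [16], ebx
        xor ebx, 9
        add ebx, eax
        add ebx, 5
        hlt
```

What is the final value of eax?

after mov ebx, 37: ebx=37
after mov eax, 28: eax=28
mov [32], ebx → M[32]=37
after sub eax, 11: eax=28-11=17
mov [16], ebx → M[16]=37
after xor ebx, 9: ebx=37^9=44
after add ebx, eax: ebx=44+17=61
after add ebx, 5: ebx=61+5=66
halt.

17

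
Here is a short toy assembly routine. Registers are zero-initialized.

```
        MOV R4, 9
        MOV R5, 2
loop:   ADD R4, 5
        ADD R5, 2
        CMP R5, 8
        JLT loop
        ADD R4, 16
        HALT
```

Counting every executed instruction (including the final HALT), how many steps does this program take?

16

after MOV R4, 9: R4=9
after MOV R5, 2: R5=2
after ADD R4, 5: R4=9+5=14
after ADD R5, 2: R5=2+2=4
CMP R5, 8  (cmp 4,8)
JLT loop: taken
after ADD R4, 5: R4=14+5=19
after ADD R5, 2: R5=4+2=6
CMP R5, 8  (cmp 6,8)
JLT loop: taken
after ADD R4, 5: R4=19+5=24
after ADD R5, 2: R5=6+2=8
CMP R5, 8  (cmp 8,8)
JLT loop: not taken
after ADD R4, 16: R4=24+16=40
halt.
Total executed instructions: 16.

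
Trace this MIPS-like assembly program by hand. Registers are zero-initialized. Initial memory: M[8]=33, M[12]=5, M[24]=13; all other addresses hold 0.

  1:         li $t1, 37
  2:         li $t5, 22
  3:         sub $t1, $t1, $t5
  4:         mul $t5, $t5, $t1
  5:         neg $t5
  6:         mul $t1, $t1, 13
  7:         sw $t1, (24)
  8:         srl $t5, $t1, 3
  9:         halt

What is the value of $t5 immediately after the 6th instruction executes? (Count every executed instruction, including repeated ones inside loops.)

-330

after li $t1, 37: $t1=37
after li $t5, 22: $t5=22
after sub $t1, $t1, $t5: $t1=37-22=15
after mul $t5, $t5, $t1: $t5=22*15=330
after neg $t5: $t5=-(330)=-330
after mul $t1, $t1, 13: $t1=15*13=195
After step 6: $t5 = -330.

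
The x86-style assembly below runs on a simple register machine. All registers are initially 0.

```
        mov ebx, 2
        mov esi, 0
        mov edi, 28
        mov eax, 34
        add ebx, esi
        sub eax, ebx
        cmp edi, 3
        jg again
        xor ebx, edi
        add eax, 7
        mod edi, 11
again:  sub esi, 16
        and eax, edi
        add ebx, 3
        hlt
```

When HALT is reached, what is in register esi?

after mov ebx, 2: ebx=2
after mov esi, 0: esi=0
after mov edi, 28: edi=28
after mov eax, 34: eax=34
after add ebx, esi: ebx=2+0=2
after sub eax, ebx: eax=34-2=32
cmp edi, 3  (cmp 28,3)
jg again: taken
after sub esi, 16: esi=0-16=-16
after and eax, edi: eax=32&28=0
after add ebx, 3: ebx=2+3=5
halt.

-16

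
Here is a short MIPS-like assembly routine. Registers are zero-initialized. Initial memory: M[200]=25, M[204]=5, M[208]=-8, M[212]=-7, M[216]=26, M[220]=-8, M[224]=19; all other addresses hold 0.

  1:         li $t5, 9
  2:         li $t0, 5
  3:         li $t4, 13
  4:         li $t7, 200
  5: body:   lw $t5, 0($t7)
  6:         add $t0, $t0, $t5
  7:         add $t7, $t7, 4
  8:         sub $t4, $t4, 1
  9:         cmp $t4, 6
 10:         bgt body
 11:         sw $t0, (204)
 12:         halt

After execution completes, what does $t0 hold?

57

after li $t5, 9: $t5=9
after li $t0, 5: $t0=5
after li $t4, 13: $t4=13
after li $t7, 200: $t7=200
after lw $t5, 0($t7): $t5=M[200]=25
after add $t0, $t0, $t5: $t0=5+25=30
after add $t7, $t7, 4: $t7=200+4=204
after sub $t4, $t4, 1: $t4=13-1=12
cmp $t4, 6  (cmp 12,6)
bgt body: taken
after lw $t5, 0($t7): $t5=M[204]=5
after add $t0, $t0, $t5: $t0=30+5=35
after add $t7, $t7, 4: $t7=204+4=208
after sub $t4, $t4, 1: $t4=12-1=11
cmp $t4, 6  (cmp 11,6)
bgt body: taken
after lw $t5, 0($t7): $t5=M[208]=-8
after add $t0, $t0, $t5: $t0=35+(-8)=27
after add $t7, $t7, 4: $t7=208+4=212
after sub $t4, $t4, 1: $t4=11-1=10
cmp $t4, 6  (cmp 10,6)
bgt body: taken
after lw $t5, 0($t7): $t5=M[212]=-7
after add $t0, $t0, $t5: $t0=27+(-7)=20
after add $t7, $t7, 4: $t7=212+4=216
after sub $t4, $t4, 1: $t4=10-1=9
cmp $t4, 6  (cmp 9,6)
bgt body: taken
after lw $t5, 0($t7): $t5=M[216]=26
after add $t0, $t0, $t5: $t0=20+26=46
after add $t7, $t7, 4: $t7=216+4=220
after sub $t4, $t4, 1: $t4=9-1=8
cmp $t4, 6  (cmp 8,6)
bgt body: taken
after lw $t5, 0($t7): $t5=M[220]=-8
after add $t0, $t0, $t5: $t0=46+(-8)=38
after add $t7, $t7, 4: $t7=220+4=224
after sub $t4, $t4, 1: $t4=8-1=7
cmp $t4, 6  (cmp 7,6)
bgt body: taken
after lw $t5, 0($t7): $t5=M[224]=19
after add $t0, $t0, $t5: $t0=38+19=57
after add $t7, $t7, 4: $t7=224+4=228
after sub $t4, $t4, 1: $t4=7-1=6
cmp $t4, 6  (cmp 6,6)
bgt body: not taken
sw $t0, (204) → M[204]=57
halt.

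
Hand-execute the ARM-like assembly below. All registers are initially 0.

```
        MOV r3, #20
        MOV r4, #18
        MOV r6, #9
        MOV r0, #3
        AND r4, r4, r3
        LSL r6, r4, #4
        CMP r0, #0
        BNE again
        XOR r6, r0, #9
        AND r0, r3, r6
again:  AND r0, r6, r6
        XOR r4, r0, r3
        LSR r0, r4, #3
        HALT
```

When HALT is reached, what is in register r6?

MOV r3, #20 → r3=20
MOV r4, #18 → r4=18
MOV r6, #9 → r6=9
MOV r0, #3 → r0=3
AND r4, r4, r3 → r4=18&20=16
LSL r6, r4, #4 → r6=16<<4=256
CMP r0, #0  (cmp 3,0)
BNE again: taken
AND r0, r6, r6 → r0=256&256=256
XOR r4, r0, r3 → r4=256^20=276
LSR r0, r4, #3 → r0=276>>3=34
halt.

256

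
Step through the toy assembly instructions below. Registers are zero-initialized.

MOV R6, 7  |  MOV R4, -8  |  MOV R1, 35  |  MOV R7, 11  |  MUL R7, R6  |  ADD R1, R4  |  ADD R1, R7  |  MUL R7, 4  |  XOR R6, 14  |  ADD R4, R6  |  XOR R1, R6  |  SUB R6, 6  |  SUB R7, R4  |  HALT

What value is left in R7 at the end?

307

R6=7
R4=-8
R1=35
R7=11
R7=11*7=77
R1=35+(-8)=27
R1=27+77=104
R7=77*4=308
R6=7^14=9
R4=(-8)+9=1
R1=104^9=97
R6=9-6=3
R7=308-1=307
halt.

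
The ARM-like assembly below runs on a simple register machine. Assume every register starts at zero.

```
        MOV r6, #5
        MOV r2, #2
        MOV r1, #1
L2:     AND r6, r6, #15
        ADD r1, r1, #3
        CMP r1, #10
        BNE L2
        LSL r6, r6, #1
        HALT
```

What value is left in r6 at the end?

10

r6=5
r2=2
r1=1
r6=5&15=5
r1=1+3=4
CMP r1, #10  (cmp 4,10)
BNE L2: taken
r6=5&15=5
r1=4+3=7
CMP r1, #10  (cmp 7,10)
BNE L2: taken
r6=5&15=5
r1=7+3=10
CMP r1, #10  (cmp 10,10)
BNE L2: not taken
r6=5<<1=10
halt.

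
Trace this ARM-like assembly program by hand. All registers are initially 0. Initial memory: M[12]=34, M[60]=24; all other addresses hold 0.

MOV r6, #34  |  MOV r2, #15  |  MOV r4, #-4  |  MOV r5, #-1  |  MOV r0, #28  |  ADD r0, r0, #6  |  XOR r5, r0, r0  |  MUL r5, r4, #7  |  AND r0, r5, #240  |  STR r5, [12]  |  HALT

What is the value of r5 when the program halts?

-28

after MOV r6, #34: r6=34
after MOV r2, #15: r2=15
after MOV r4, #-4: r4=-4
after MOV r5, #-1: r5=-1
after MOV r0, #28: r0=28
after ADD r0, r0, #6: r0=28+6=34
after XOR r5, r0, r0: r5=34^34=0
after MUL r5, r4, #7: r5=(-4)*7=-28
after AND r0, r5, #240: r0=(-28)&240=224
STR r5, [12] → M[12]=-28
halt.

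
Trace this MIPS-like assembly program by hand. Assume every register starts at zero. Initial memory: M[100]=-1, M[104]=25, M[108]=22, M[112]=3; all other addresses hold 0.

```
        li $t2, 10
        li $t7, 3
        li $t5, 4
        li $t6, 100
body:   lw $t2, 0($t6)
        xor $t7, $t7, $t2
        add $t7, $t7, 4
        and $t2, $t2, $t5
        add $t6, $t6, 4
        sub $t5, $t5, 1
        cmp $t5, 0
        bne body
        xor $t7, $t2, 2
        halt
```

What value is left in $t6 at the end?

116

li $t2, 10 → $t2=10
li $t7, 3 → $t7=3
li $t5, 4 → $t5=4
li $t6, 100 → $t6=100
lw $t2, 0($t6) → $t2=M[100]=-1
xor $t7, $t7, $t2 → $t7=3^(-1)=-4
add $t7, $t7, 4 → $t7=(-4)+4=0
and $t2, $t2, $t5 → $t2=(-1)&4=4
add $t6, $t6, 4 → $t6=100+4=104
sub $t5, $t5, 1 → $t5=4-1=3
cmp $t5, 0  (cmp 3,0)
bne body: taken
lw $t2, 0($t6) → $t2=M[104]=25
xor $t7, $t7, $t2 → $t7=0^25=25
add $t7, $t7, 4 → $t7=25+4=29
and $t2, $t2, $t5 → $t2=25&3=1
add $t6, $t6, 4 → $t6=104+4=108
sub $t5, $t5, 1 → $t5=3-1=2
cmp $t5, 0  (cmp 2,0)
bne body: taken
lw $t2, 0($t6) → $t2=M[108]=22
xor $t7, $t7, $t2 → $t7=29^22=11
add $t7, $t7, 4 → $t7=11+4=15
and $t2, $t2, $t5 → $t2=22&2=2
add $t6, $t6, 4 → $t6=108+4=112
sub $t5, $t5, 1 → $t5=2-1=1
cmp $t5, 0  (cmp 1,0)
bne body: taken
lw $t2, 0($t6) → $t2=M[112]=3
xor $t7, $t7, $t2 → $t7=15^3=12
add $t7, $t7, 4 → $t7=12+4=16
and $t2, $t2, $t5 → $t2=3&1=1
add $t6, $t6, 4 → $t6=112+4=116
sub $t5, $t5, 1 → $t5=1-1=0
cmp $t5, 0  (cmp 0,0)
bne body: not taken
xor $t7, $t2, 2 → $t7=1^2=3
halt.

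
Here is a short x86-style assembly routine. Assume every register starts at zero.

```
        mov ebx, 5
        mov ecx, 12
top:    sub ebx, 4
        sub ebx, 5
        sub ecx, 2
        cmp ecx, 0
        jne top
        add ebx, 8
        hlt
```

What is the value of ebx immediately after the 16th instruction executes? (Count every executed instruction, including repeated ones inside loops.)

ebx=5
ecx=12
ebx=5-4=1
ebx=1-5=-4
ecx=12-2=10
cmp ecx, 0  (cmp 10,0)
jne top: taken
ebx=(-4)-4=-8
ebx=(-8)-5=-13
ecx=10-2=8
cmp ecx, 0  (cmp 8,0)
jne top: taken
ebx=(-13)-4=-17
ebx=(-17)-5=-22
ecx=8-2=6
cmp ecx, 0  (cmp 6,0)
After step 16: ebx = -22.

-22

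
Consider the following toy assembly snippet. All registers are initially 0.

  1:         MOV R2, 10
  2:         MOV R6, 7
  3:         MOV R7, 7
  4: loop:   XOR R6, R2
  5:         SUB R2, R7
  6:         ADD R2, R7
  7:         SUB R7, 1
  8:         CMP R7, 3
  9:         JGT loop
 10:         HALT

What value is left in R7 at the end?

3

after MOV R2, 10: R2=10
after MOV R6, 7: R6=7
after MOV R7, 7: R7=7
after XOR R6, R2: R6=7^10=13
after SUB R2, R7: R2=10-7=3
after ADD R2, R7: R2=3+7=10
after SUB R7, 1: R7=7-1=6
CMP R7, 3  (cmp 6,3)
JGT loop: taken
after XOR R6, R2: R6=13^10=7
after SUB R2, R7: R2=10-6=4
after ADD R2, R7: R2=4+6=10
after SUB R7, 1: R7=6-1=5
CMP R7, 3  (cmp 5,3)
JGT loop: taken
after XOR R6, R2: R6=7^10=13
after SUB R2, R7: R2=10-5=5
after ADD R2, R7: R2=5+5=10
after SUB R7, 1: R7=5-1=4
CMP R7, 3  (cmp 4,3)
JGT loop: taken
after XOR R6, R2: R6=13^10=7
after SUB R2, R7: R2=10-4=6
after ADD R2, R7: R2=6+4=10
after SUB R7, 1: R7=4-1=3
CMP R7, 3  (cmp 3,3)
JGT loop: not taken
halt.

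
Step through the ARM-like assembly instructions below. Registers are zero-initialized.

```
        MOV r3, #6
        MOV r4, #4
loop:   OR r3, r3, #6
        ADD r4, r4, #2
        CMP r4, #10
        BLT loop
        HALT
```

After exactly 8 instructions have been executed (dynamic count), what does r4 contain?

MOV r3, #6 → r3=6
MOV r4, #4 → r4=4
OR r3, r3, #6 → r3=6|6=6
ADD r4, r4, #2 → r4=4+2=6
CMP r4, #10  (cmp 6,10)
BLT loop: taken
OR r3, r3, #6 → r3=6|6=6
ADD r4, r4, #2 → r4=6+2=8
After step 8: r4 = 8.

8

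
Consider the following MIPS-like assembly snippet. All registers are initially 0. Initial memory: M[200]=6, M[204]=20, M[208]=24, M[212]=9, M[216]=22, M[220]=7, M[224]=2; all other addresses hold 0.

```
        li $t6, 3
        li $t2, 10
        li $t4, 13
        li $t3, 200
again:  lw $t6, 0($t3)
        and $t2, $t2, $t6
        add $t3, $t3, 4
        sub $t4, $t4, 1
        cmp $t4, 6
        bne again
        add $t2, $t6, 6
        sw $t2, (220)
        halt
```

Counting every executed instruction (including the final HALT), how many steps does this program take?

li $t6, 3 → $t6=3
li $t2, 10 → $t2=10
li $t4, 13 → $t4=13
li $t3, 200 → $t3=200
lw $t6, 0($t3) → $t6=M[200]=6
and $t2, $t2, $t6 → $t2=10&6=2
add $t3, $t3, 4 → $t3=200+4=204
sub $t4, $t4, 1 → $t4=13-1=12
cmp $t4, 6  (cmp 12,6)
bne again: taken
lw $t6, 0($t3) → $t6=M[204]=20
and $t2, $t2, $t6 → $t2=2&20=0
add $t3, $t3, 4 → $t3=204+4=208
sub $t4, $t4, 1 → $t4=12-1=11
cmp $t4, 6  (cmp 11,6)
bne again: taken
lw $t6, 0($t3) → $t6=M[208]=24
and $t2, $t2, $t6 → $t2=0&24=0
add $t3, $t3, 4 → $t3=208+4=212
sub $t4, $t4, 1 → $t4=11-1=10
cmp $t4, 6  (cmp 10,6)
bne again: taken
lw $t6, 0($t3) → $t6=M[212]=9
and $t2, $t2, $t6 → $t2=0&9=0
add $t3, $t3, 4 → $t3=212+4=216
sub $t4, $t4, 1 → $t4=10-1=9
cmp $t4, 6  (cmp 9,6)
bne again: taken
lw $t6, 0($t3) → $t6=M[216]=22
and $t2, $t2, $t6 → $t2=0&22=0
add $t3, $t3, 4 → $t3=216+4=220
sub $t4, $t4, 1 → $t4=9-1=8
cmp $t4, 6  (cmp 8,6)
bne again: taken
lw $t6, 0($t3) → $t6=M[220]=7
and $t2, $t2, $t6 → $t2=0&7=0
add $t3, $t3, 4 → $t3=220+4=224
sub $t4, $t4, 1 → $t4=8-1=7
cmp $t4, 6  (cmp 7,6)
bne again: taken
lw $t6, 0($t3) → $t6=M[224]=2
and $t2, $t2, $t6 → $t2=0&2=0
add $t3, $t3, 4 → $t3=224+4=228
sub $t4, $t4, 1 → $t4=7-1=6
cmp $t4, 6  (cmp 6,6)
bne again: not taken
add $t2, $t6, 6 → $t2=2+6=8
sw $t2, (220) → M[220]=8
halt.
Total executed instructions: 49.

49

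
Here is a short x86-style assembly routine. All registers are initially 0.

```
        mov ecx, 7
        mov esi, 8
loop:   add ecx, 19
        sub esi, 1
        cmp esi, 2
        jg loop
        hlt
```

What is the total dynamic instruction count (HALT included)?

27

mov ecx, 7 → ecx=7
mov esi, 8 → esi=8
add ecx, 19 → ecx=7+19=26
sub esi, 1 → esi=8-1=7
cmp esi, 2  (cmp 7,2)
jg loop: taken
add ecx, 19 → ecx=26+19=45
sub esi, 1 → esi=7-1=6
cmp esi, 2  (cmp 6,2)
jg loop: taken
add ecx, 19 → ecx=45+19=64
sub esi, 1 → esi=6-1=5
cmp esi, 2  (cmp 5,2)
jg loop: taken
add ecx, 19 → ecx=64+19=83
sub esi, 1 → esi=5-1=4
cmp esi, 2  (cmp 4,2)
jg loop: taken
add ecx, 19 → ecx=83+19=102
sub esi, 1 → esi=4-1=3
cmp esi, 2  (cmp 3,2)
jg loop: taken
add ecx, 19 → ecx=102+19=121
sub esi, 1 → esi=3-1=2
cmp esi, 2  (cmp 2,2)
jg loop: not taken
halt.
Total executed instructions: 27.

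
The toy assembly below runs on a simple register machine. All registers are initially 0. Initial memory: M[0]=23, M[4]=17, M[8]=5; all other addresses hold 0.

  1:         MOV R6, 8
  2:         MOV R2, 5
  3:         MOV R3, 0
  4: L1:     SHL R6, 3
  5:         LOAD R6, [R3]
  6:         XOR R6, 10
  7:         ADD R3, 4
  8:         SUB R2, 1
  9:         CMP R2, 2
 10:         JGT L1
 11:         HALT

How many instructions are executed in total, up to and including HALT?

25

R6=8
R2=5
R3=0
R6=8<<3=64
R6=M[0]=23
R6=23^10=29
R3=0+4=4
R2=5-1=4
CMP R2, 2  (cmp 4,2)
JGT L1: taken
R6=29<<3=232
R6=M[4]=17
R6=17^10=27
R3=4+4=8
R2=4-1=3
CMP R2, 2  (cmp 3,2)
JGT L1: taken
R6=27<<3=216
R6=M[8]=5
R6=5^10=15
R3=8+4=12
R2=3-1=2
CMP R2, 2  (cmp 2,2)
JGT L1: not taken
halt.
Total executed instructions: 25.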